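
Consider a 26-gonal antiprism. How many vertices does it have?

An antiprism on an n-gon has two n-gon caps and 2n triangles: V = 2·26 = 52, E = 4·26 = 104, F = 2·26 + 2 = 54.
Check: V − E + F = 52 − 104 + 54 = 2.

52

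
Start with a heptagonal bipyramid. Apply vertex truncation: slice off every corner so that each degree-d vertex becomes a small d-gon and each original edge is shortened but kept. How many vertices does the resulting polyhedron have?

42

The base solid has V = 9, E = 21, F = 14.
Truncation replaces each original edge-end by a new vertex, so V′ = 2E = 42.
Each original edge survives, and each old vertex of degree d contributes d new edges; summing degrees gives Σd = 2E, so E′ = E + 2E = 3E = 63.
Each original face survives and each original vertex becomes one new face: F′ = F + V = 23.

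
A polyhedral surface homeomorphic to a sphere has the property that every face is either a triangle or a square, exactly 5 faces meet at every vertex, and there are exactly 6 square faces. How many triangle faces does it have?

32

Let x be the number of triangles; then F = 6 + x.
Edge–face incidences: 2E = 4·6 + 3·x = 24 + 3x.
Every vertex has degree 5, so 5V = 2E.
Euler: V − E + F = 2 ⇒ (2E)/5 − E + (6 + x) = 2.
Multiply by 10: 2·(2E) − 5·(2E) + 10·(6 + x) = 20, i.e. 60 + 10x − 3·(24 + 3x) = 20.
Collecting terms: x − 12 = 20, so x = 32.
Then 2E = 24 + 3·32 = 120, so E = 60, V = 2E/5 = 24, F = 6 + 32 = 38.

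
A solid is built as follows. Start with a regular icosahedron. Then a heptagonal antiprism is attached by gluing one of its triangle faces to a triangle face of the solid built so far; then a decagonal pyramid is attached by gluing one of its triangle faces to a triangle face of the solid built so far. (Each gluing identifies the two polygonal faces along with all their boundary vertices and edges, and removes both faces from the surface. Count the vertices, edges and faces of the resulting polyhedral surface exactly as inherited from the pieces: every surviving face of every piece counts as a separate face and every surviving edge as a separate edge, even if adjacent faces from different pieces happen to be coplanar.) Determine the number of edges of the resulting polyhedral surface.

72

A regular icosahedron: V=12, E=30, F=20.
Attach a heptagonal antiprism (V=14, E=28, F=16) along a 3-gon: merge 3 vertices and 3 edges, delete both glued faces → V=23, E=55, F=34.
Attach a decagonal pyramid (V=11, E=20, F=11) along a 3-gon: merge 3 vertices and 3 edges, delete both glued faces → V=31, E=72, F=43.
Check: V − E + F = 31 − 72 + 43 = 2.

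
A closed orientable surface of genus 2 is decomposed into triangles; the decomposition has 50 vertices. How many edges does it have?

χ = 2 − 2·2 = -2, and every face is a triangle so 3F = 2E.
V − E + F = -2 with E = 3F/2 gives 50 − (3/2 − 1)·F = -2, so F = 104 and E = 156.

156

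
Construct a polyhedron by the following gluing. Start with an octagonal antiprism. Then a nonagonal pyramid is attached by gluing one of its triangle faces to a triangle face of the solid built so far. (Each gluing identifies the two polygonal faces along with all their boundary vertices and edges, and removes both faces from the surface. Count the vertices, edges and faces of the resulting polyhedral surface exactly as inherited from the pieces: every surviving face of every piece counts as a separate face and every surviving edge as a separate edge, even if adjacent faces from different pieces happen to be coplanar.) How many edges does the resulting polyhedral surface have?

An octagonal antiprism: V=16, E=32, F=18.
Attach a nonagonal pyramid (V=10, E=18, F=10) along a 3-gon: merge 3 vertices and 3 edges, delete both glued faces → V=23, E=47, F=26.
Check: V − E + F = 23 − 47 + 26 = 2.

47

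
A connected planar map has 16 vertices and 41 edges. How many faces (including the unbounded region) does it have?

Euler's formula for a connected plane graph: V − E + F = 2, so F = 2 − 16 + 41 = 27.

27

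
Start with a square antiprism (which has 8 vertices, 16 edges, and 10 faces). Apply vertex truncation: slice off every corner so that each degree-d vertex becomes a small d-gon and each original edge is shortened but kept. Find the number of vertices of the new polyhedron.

Truncation replaces each original edge-end by a new vertex, so V′ = 2E = 32.
Each original edge survives, and each old vertex of degree d contributes d new edges; summing degrees gives Σd = 2E, so E′ = E + 2E = 3E = 48.
Each original face survives and each original vertex becomes one new face: F′ = F + V = 18.

32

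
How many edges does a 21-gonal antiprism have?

84

An antiprism on an n-gon has two n-gon caps and 2n triangles: V = 2·21 = 42, E = 4·21 = 84, F = 2·21 + 2 = 44.
Check: V − E + F = 42 − 84 + 44 = 2.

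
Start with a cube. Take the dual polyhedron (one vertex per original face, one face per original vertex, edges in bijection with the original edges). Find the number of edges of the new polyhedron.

The base solid has V = 8, E = 12, F = 6.
The dual swaps V and F and preserves E: V′ = F = 6, E′ = E = 12, F′ = V = 8.

12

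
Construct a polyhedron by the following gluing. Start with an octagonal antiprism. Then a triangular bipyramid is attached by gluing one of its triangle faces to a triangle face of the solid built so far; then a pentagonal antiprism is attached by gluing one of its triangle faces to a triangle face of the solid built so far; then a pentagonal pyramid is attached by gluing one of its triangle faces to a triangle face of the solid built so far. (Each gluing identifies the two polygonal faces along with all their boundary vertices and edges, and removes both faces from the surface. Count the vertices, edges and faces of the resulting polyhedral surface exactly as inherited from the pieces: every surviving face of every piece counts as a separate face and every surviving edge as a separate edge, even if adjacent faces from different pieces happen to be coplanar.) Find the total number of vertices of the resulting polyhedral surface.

An octagonal antiprism: V=16, E=32, F=18.
Attach a triangular bipyramid (V=5, E=9, F=6) along a 3-gon: merge 3 vertices and 3 edges, delete both glued faces → V=18, E=38, F=22.
Attach a pentagonal antiprism (V=10, E=20, F=12) along a 3-gon: merge 3 vertices and 3 edges, delete both glued faces → V=25, E=55, F=32.
Attach a pentagonal pyramid (V=6, E=10, F=6) along a 3-gon: merge 3 vertices and 3 edges, delete both glued faces → V=28, E=62, F=36.
Check: V − E + F = 28 − 62 + 36 = 2.

28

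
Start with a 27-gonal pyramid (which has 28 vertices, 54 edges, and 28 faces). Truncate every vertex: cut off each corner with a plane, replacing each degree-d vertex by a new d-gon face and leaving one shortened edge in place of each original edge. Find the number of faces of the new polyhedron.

Truncation replaces each original edge-end by a new vertex, so V′ = 2E = 108.
Each original edge survives, and each old vertex of degree d contributes d new edges; summing degrees gives Σd = 2E, so E′ = E + 2E = 3E = 162.
Each original face survives and each original vertex becomes one new face: F′ = F + V = 56.

56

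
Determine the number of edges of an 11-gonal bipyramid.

A bipyramid over an n-gon has 2n triangular faces and n + 2 vertices: V = 11 + 2 = 13, E = 3·11 = 33, F = 2·11 = 22.

33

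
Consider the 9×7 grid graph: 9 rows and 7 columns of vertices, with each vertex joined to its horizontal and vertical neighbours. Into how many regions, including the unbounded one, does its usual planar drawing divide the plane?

49

The grid has V = 9·7 = 63 vertices and E = 9·6 + 7·8 = 110 edges.
F = 2 − V + E = 2 − 63 + 110 = 49.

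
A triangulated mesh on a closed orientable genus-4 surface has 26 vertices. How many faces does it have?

χ = 2 − 2·4 = -6, and every face is a triangle so 3F = 2E.
V − E + F = -6 with E = 3F/2 gives 26 − (3/2 − 1)·F = -6, so F = 64 and E = 96.

64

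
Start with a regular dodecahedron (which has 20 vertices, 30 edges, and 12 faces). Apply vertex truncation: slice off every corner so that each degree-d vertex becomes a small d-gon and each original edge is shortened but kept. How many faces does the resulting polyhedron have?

32

Truncation replaces each original edge-end by a new vertex, so V′ = 2E = 60.
Each original edge survives, and each old vertex of degree d contributes d new edges; summing degrees gives Σd = 2E, so E′ = E + 2E = 3E = 90.
Each original face survives and each original vertex becomes one new face: F′ = F + V = 32.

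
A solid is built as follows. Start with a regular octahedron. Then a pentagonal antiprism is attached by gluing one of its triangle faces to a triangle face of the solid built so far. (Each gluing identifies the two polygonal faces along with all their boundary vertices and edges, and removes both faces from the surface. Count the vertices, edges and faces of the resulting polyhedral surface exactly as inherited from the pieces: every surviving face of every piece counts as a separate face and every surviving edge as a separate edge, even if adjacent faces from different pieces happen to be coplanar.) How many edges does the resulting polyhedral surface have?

A regular octahedron: V=6, E=12, F=8.
Attach a pentagonal antiprism (V=10, E=20, F=12) along a 3-gon: merge 3 vertices and 3 edges, delete both glued faces → V=13, E=29, F=18.
Check: V − E + F = 13 − 29 + 18 = 2.

29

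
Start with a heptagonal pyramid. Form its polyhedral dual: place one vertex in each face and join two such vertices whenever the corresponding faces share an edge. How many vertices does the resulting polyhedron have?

The base solid has V = 8, E = 14, F = 8.
The dual swaps V and F and preserves E: V′ = F = 8, E′ = E = 14, F′ = V = 8.

8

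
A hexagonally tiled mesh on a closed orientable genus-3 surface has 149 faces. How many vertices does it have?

294

χ = 2 − 2·3 = -4, and every face is a hexagon so 6F = 2E.
E = 6·149/2 = 447. Then V = -4 + E − F = -4 + 447 − 149 = 294.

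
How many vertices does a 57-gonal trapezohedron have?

The n-trapezohedron (dual of the n-antiprism) has V = 2·57 + 2 = 116, E = 4·57 = 228, F = 2·57 = 114.

116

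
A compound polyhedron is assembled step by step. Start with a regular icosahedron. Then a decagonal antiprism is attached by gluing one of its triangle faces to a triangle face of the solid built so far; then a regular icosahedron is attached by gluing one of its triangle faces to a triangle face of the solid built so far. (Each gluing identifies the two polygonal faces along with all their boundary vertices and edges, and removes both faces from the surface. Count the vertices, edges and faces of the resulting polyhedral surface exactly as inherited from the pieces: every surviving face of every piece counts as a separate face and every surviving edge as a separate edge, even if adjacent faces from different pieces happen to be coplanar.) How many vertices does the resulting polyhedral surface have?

38

A regular icosahedron: V=12, E=30, F=20.
Attach a decagonal antiprism (V=20, E=40, F=22) along a 3-gon: merge 3 vertices and 3 edges, delete both glued faces → V=29, E=67, F=40.
Attach a regular icosahedron (V=12, E=30, F=20) along a 3-gon: merge 3 vertices and 3 edges, delete both glued faces → V=38, E=94, F=58.
Check: V − E + F = 38 − 94 + 58 = 2.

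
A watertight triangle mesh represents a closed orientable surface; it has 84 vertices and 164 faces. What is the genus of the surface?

Every face is a triangle, so 2E = 3·164 = 492, giving E = 246.
χ = V − E + F = 84 − 246 + 164 = 2.
For a closed orientable surface χ = 2 − 2g, so g = (2 − (2))/2 = 0.

0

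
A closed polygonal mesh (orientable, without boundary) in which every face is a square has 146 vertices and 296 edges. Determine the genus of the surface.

2

Every face is a square and each edge borders two faces, so 4F = 2·296, giving F = 148.
χ = V − E + F = 146 − 296 + 148 = -2.
For a closed orientable surface χ = 2 − 2g, so g = (2 − (-2))/2 = 2.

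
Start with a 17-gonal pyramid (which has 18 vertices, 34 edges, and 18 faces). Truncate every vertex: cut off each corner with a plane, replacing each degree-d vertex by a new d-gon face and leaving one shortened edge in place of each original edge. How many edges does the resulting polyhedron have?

Truncation replaces each original edge-end by a new vertex, so V′ = 2E = 68.
Each original edge survives, and each old vertex of degree d contributes d new edges; summing degrees gives Σd = 2E, so E′ = E + 2E = 3E = 102.
Each original face survives and each original vertex becomes one new face: F′ = F + V = 36.

102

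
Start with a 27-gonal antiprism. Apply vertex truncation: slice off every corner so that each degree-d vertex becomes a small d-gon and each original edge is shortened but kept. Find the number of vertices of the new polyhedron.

216

The base solid has V = 54, E = 108, F = 56.
Truncation replaces each original edge-end by a new vertex, so V′ = 2E = 216.
Each original edge survives, and each old vertex of degree d contributes d new edges; summing degrees gives Σd = 2E, so E′ = E + 2E = 3E = 324.
Each original face survives and each original vertex becomes one new face: F′ = F + V = 110.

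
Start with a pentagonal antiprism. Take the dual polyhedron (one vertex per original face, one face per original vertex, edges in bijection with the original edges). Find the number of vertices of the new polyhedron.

12

The base solid has V = 10, E = 20, F = 12.
The dual swaps V and F and preserves E: V′ = F = 12, E′ = E = 20, F′ = V = 10.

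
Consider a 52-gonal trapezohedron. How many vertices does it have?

The n-trapezohedron (dual of the n-antiprism) has V = 2·52 + 2 = 106, E = 4·52 = 208, F = 2·52 = 104.

106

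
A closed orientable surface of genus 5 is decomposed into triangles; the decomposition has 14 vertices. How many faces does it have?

χ = 2 − 2·5 = -8, and every face is a triangle so 3F = 2E.
V − E + F = -8 with E = 3F/2 gives 14 − (3/2 − 1)·F = -8, so F = 44 and E = 66.

44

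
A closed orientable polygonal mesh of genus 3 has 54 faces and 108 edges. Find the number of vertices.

50

For a closed orientable surface of genus 3, χ = 2 − 2·3 = -4.
V = -4 + E − F = -4 + 108 − 54 = 50.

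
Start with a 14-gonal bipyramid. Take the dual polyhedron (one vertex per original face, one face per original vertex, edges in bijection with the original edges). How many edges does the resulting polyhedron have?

The base solid has V = 16, E = 42, F = 28.
The dual swaps V and F and preserves E: V′ = F = 28, E′ = E = 42, F′ = V = 16.

42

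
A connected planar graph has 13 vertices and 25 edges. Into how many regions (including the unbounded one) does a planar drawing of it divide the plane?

14

Euler's formula for a connected plane graph: V − E + F = 2, so F = 2 − 13 + 25 = 14.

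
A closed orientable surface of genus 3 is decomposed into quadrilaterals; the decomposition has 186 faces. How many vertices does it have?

χ = 2 − 2·3 = -4, and every face is a square so 4F = 2E.
E = 4·186/2 = 372. Then V = -4 + E − F = -4 + 372 − 186 = 182.

182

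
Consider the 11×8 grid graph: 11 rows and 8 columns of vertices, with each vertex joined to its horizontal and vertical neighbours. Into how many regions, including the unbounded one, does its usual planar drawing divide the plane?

71

The grid has V = 11·8 = 88 vertices and E = 11·7 + 8·10 = 157 edges.
F = 2 − V + E = 2 − 88 + 157 = 71.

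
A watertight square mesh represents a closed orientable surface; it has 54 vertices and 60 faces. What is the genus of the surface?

4

Every face is a square, so 2E = 4·60 = 240, giving E = 120.
χ = V − E + F = 54 − 120 + 60 = -6.
For a closed orientable surface χ = 2 − 2g, so g = (2 − (-6))/2 = 4.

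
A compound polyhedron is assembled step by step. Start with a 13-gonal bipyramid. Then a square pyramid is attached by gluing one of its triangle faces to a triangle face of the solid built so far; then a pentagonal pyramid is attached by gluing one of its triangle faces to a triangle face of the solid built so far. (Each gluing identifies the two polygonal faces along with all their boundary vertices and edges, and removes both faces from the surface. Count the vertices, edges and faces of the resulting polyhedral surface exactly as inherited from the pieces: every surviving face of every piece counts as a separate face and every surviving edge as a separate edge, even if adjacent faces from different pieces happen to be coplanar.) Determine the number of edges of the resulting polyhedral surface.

51

A 13-gonal bipyramid: V=15, E=39, F=26.
Attach a square pyramid (V=5, E=8, F=5) along a 3-gon: merge 3 vertices and 3 edges, delete both glued faces → V=17, E=44, F=29.
Attach a pentagonal pyramid (V=6, E=10, F=6) along a 3-gon: merge 3 vertices and 3 edges, delete both glued faces → V=20, E=51, F=33.
Check: V − E + F = 20 − 51 + 33 = 2.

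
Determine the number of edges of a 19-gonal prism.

57

A prism on an n-gon has two n-gon bases and n rectangular sides: V = 2·19 = 38, E = 3·19 = 57, F = 19 + 2 = 21.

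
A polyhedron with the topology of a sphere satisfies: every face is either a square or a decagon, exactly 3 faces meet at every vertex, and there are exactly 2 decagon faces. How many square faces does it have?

10

Let x be the number of squares; then F = 2 + x.
Edge–face incidences: 2E = 10·2 + 4·x = 20 + 4x.
Every vertex has degree 3, so 3V = 2E.
Euler: V − E + F = 2 ⇒ (2E)/3 − E + (2 + x) = 2.
Multiply by 6: 2·(2E) − 3·(2E) + 6·(2 + x) = 12, i.e. 12 + 6x − (20 + 4x) = 12.
Collecting terms: 2x − 8 = 12, so 2x = 20, so x = 10.
Then 2E = 20 + 4·10 = 60, so E = 30, V = 2E/3 = 20, F = 2 + 10 = 12.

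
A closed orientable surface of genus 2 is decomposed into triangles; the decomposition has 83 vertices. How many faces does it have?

170

χ = 2 − 2·2 = -2, and every face is a triangle so 3F = 2E.
V − E + F = -2 with E = 3F/2 gives 83 − (3/2 − 1)·F = -2, so F = 170 and E = 255.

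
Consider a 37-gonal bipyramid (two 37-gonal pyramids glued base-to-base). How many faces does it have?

A bipyramid over an n-gon has 2n triangular faces and n + 2 vertices: V = 37 + 2 = 39, E = 3·37 = 111, F = 2·37 = 74.

74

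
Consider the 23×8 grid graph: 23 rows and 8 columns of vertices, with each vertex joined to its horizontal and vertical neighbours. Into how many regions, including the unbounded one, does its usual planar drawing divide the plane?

155

The grid has V = 23·8 = 184 vertices and E = 23·7 + 8·22 = 337 edges.
F = 2 − V + E = 2 − 184 + 337 = 155.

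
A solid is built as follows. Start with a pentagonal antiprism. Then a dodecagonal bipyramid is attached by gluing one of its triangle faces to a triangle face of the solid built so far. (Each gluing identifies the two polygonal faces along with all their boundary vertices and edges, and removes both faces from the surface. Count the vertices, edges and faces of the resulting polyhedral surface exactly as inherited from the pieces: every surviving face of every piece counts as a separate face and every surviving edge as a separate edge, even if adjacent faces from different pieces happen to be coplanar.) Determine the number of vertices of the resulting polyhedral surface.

21

A pentagonal antiprism: V=10, E=20, F=12.
Attach a dodecagonal bipyramid (V=14, E=36, F=24) along a 3-gon: merge 3 vertices and 3 edges, delete both glued faces → V=21, E=53, F=34.
Check: V − E + F = 21 − 53 + 34 = 2.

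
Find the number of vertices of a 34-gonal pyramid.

A pyramid on an n-gon base has one n-gon and n triangles: V = 34 + 1 = 35, E = 2·34 = 68, F = 34 + 1 = 35.

35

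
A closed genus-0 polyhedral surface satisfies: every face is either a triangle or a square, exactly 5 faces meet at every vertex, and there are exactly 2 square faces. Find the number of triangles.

Let x be the number of triangles; then F = 2 + x.
Edge–face incidences: 2E = 4·2 + 3·x = 8 + 3x.
Every vertex has degree 5, so 5V = 2E.
Euler: V − E + F = 2 ⇒ (2E)/5 − E + (2 + x) = 2.
Multiply by 10: 2·(2E) − 5·(2E) + 10·(2 + x) = 20, i.e. 20 + 10x − 3·(8 + 3x) = 20.
Collecting terms: x − 4 = 20, so x = 24.
Then 2E = 8 + 3·24 = 80, so E = 40, V = 2E/5 = 16, F = 2 + 24 = 26.

24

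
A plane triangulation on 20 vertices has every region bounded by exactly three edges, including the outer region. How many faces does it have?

In a plane triangulation 3F = 2E and V − E + F = 2, so F = 2V − 4 = 2·20 − 4 = 36.

36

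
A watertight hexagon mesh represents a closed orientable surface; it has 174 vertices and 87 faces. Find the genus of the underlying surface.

1

Every face is a hexagon, so 2E = 6·87 = 522, giving E = 261.
χ = V − E + F = 174 − 261 + 87 = 0.
For a closed orientable surface χ = 2 − 2g, so g = (2 − (0))/2 = 1.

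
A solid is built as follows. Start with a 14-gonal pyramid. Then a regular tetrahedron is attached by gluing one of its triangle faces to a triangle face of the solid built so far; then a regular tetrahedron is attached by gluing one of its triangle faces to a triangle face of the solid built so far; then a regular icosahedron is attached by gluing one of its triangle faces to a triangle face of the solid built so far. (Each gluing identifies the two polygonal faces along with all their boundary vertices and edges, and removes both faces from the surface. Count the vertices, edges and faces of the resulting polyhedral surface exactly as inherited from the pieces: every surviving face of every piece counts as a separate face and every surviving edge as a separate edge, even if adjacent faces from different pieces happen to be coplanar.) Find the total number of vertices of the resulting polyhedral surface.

A 14-gonal pyramid: V=15, E=28, F=15.
Attach a regular tetrahedron (V=4, E=6, F=4) along a 3-gon: merge 3 vertices and 3 edges, delete both glued faces → V=16, E=31, F=17.
Attach a regular tetrahedron (V=4, E=6, F=4) along a 3-gon: merge 3 vertices and 3 edges, delete both glued faces → V=17, E=34, F=19.
Attach a regular icosahedron (V=12, E=30, F=20) along a 3-gon: merge 3 vertices and 3 edges, delete both glued faces → V=26, E=61, F=37.
Check: V − E + F = 26 − 61 + 37 = 2.

26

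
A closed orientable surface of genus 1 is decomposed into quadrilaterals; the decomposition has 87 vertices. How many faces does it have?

χ = 2 − 2·1 = 0, and every face is a square so 4F = 2E.
V − E + F = 0 with E = 4F/2 gives 87 − (4/2 − 1)·F = 0, so F = 87 and E = 174.

87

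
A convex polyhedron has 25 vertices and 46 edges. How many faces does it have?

23

Here V − E + F = 2.
F = 2 − V + E = 2 − 25 + 46 = 23.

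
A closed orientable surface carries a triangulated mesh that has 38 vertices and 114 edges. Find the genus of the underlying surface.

Every face is a triangle and each edge borders two faces, so 3F = 2·114, giving F = 76.
χ = V − E + F = 38 − 114 + 76 = 0.
For a closed orientable surface χ = 2 − 2g, so g = (2 − (0))/2 = 1.

1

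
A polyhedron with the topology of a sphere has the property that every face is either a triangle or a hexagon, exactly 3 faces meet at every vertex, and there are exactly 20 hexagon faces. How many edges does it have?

Let x be the number of triangles; then F = 20 + x.
Edge–face incidences: 2E = 6·20 + 3·x = 120 + 3x.
Every vertex has degree 3, so 3V = 2E.
Euler: V − E + F = 2 ⇒ (2E)/3 − E + (20 + x) = 2.
Multiply by 6: 2·(2E) − 3·(2E) + 6·(20 + x) = 12, i.e. 120 + 6x − (120 + 3x) = 12.
Collecting terms: 3x = 12, so x = 4.
Then 2E = 120 + 3·4 = 132, so E = 66, V = 2E/3 = 44, F = 20 + 4 = 24.

66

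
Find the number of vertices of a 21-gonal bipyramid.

23

A bipyramid over an n-gon has 2n triangular faces and n + 2 vertices: V = 21 + 2 = 23, E = 3·21 = 63, F = 2·21 = 42.
Check: V − E + F = 23 − 63 + 42 = 2.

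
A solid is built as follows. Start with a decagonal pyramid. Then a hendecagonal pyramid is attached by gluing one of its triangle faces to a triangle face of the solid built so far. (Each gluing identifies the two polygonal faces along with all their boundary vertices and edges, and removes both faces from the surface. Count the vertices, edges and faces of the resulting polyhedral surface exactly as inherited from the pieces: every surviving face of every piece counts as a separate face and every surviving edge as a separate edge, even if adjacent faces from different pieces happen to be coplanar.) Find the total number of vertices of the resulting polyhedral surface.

A decagonal pyramid: V=11, E=20, F=11.
Attach a hendecagonal pyramid (V=12, E=22, F=12) along a 3-gon: merge 3 vertices and 3 edges, delete both glued faces → V=20, E=39, F=21.
Check: V − E + F = 20 − 39 + 21 = 2.

20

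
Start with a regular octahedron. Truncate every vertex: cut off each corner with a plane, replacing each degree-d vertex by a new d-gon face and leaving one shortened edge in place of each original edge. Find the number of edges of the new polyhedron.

36

The base solid has V = 6, E = 12, F = 8.
Truncation replaces each original edge-end by a new vertex, so V′ = 2E = 24.
Each original edge survives, and each old vertex of degree d contributes d new edges; summing degrees gives Σd = 2E, so E′ = E + 2E = 3E = 36.
Each original face survives and each original vertex becomes one new face: F′ = F + V = 14.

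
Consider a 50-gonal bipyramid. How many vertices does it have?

A bipyramid over an n-gon has 2n triangular faces and n + 2 vertices: V = 50 + 2 = 52, E = 3·50 = 150, F = 2·50 = 100.

52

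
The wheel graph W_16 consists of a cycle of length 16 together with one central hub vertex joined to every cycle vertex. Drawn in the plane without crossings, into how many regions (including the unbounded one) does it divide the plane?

W_16 has V = 16 + 1 = 17 vertices and E = 2·16 = 32 edges.
By Euler's formula F = 2 − V + E = 2 − 17 + 32 = 17.

17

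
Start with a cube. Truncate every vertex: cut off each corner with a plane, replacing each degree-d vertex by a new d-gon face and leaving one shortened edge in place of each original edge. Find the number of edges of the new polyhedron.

36

The base solid has V = 8, E = 12, F = 6.
Truncation replaces each original edge-end by a new vertex, so V′ = 2E = 24.
Each original edge survives, and each old vertex of degree d contributes d new edges; summing degrees gives Σd = 2E, so E′ = E + 2E = 3E = 36.
Each original face survives and each original vertex becomes one new face: F′ = F + V = 14.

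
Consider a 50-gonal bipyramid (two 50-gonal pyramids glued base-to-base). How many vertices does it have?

52

A bipyramid over an n-gon has 2n triangular faces and n + 2 vertices: V = 50 + 2 = 52, E = 3·50 = 150, F = 2·50 = 100.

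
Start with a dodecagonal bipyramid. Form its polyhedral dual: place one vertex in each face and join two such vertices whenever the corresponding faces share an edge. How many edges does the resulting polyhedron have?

36

The base solid has V = 14, E = 36, F = 24.
The dual swaps V and F and preserves E: V′ = F = 24, E′ = E = 36, F′ = V = 14.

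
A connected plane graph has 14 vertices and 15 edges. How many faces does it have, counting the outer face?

3

Euler's formula for a connected plane graph: V − E + F = 2, so F = 2 − 14 + 15 = 3.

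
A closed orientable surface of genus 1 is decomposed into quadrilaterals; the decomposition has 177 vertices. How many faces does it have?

χ = 2 − 2·1 = 0, and every face is a square so 4F = 2E.
V − E + F = 0 with E = 4F/2 gives 177 − (4/2 − 1)·F = 0, so F = 177 and E = 354.

177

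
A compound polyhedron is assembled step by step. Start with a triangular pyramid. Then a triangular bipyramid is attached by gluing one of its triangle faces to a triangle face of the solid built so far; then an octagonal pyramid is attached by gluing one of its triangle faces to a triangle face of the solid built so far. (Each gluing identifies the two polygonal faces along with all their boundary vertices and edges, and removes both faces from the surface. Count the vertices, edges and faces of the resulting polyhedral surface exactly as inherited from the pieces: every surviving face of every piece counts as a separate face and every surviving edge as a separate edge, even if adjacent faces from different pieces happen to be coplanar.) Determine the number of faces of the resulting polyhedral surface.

A triangular pyramid: V=4, E=6, F=4.
Attach a triangular bipyramid (V=5, E=9, F=6) along a 3-gon: merge 3 vertices and 3 edges, delete both glued faces → V=6, E=12, F=8.
Attach an octagonal pyramid (V=9, E=16, F=9) along a 3-gon: merge 3 vertices and 3 edges, delete both glued faces → V=12, E=25, F=15.
Check: V − E + F = 12 − 25 + 15 = 2.

15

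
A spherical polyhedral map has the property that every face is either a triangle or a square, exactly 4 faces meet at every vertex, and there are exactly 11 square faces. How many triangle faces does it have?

8

Let x be the number of triangles; then F = 11 + x.
Edge–face incidences: 2E = 4·11 + 3·x = 44 + 3x.
Every vertex has degree 4, so 4V = 2E.
Euler: V − E + F = 2 ⇒ (2E)/4 − E + (11 + x) = 2.
Multiply by 8: 2·(2E) − 4·(2E) + 8·(11 + x) = 16, i.e. 88 + 8x − 2·(44 + 3x) = 16.
Collecting terms: 2x = 16, so x = 8.
Then 2E = 44 + 3·8 = 68, so E = 34, V = 2E/4 = 17, F = 11 + 8 = 19.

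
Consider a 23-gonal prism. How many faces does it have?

25

A prism on an n-gon has two n-gon bases and n rectangular sides: V = 2·23 = 46, E = 3·23 = 69, F = 23 + 2 = 25.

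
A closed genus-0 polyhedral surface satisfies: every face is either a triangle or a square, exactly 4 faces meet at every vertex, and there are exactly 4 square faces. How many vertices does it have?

Let x be the number of triangles; then F = 4 + x.
Edge–face incidences: 2E = 4·4 + 3·x = 16 + 3x.
Every vertex has degree 4, so 4V = 2E.
Euler: V − E + F = 2 ⇒ (2E)/4 − E + (4 + x) = 2.
Multiply by 8: 2·(2E) − 4·(2E) + 8·(4 + x) = 16, i.e. 32 + 8x − 2·(16 + 3x) = 16.
Collecting terms: 2x = 16, so x = 8.
Then 2E = 16 + 3·8 = 40, so E = 20, V = 2E/4 = 10, F = 4 + 8 = 12.

10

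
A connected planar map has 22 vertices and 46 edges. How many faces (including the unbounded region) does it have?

26

Euler's formula for a connected plane graph: V − E + F = 2, so F = 2 − 22 + 46 = 26.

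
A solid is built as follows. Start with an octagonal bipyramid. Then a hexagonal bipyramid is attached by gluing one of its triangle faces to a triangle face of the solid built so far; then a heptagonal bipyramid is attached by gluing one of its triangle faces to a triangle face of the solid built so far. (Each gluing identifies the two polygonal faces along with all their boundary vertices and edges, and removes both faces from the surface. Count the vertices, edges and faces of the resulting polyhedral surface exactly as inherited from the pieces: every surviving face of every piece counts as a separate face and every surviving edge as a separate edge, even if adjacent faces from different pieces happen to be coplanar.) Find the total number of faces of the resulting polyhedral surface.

An octagonal bipyramid: V=10, E=24, F=16.
Attach a hexagonal bipyramid (V=8, E=18, F=12) along a 3-gon: merge 3 vertices and 3 edges, delete both glued faces → V=15, E=39, F=26.
Attach a heptagonal bipyramid (V=9, E=21, F=14) along a 3-gon: merge 3 vertices and 3 edges, delete both glued faces → V=21, E=57, F=38.
Check: V − E + F = 21 − 57 + 38 = 2.

38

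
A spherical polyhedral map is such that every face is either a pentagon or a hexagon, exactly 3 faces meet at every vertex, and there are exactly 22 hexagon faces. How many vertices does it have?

64

Let x be the number of pentagons; then F = 22 + x.
Edge–face incidences: 2E = 6·22 + 5·x = 132 + 5x.
Every vertex has degree 3, so 3V = 2E.
Euler: V − E + F = 2 ⇒ (2E)/3 − E + (22 + x) = 2.
Multiply by 6: 2·(2E) − 3·(2E) + 6·(22 + x) = 12, i.e. 132 + 6x − (132 + 5x) = 12.
Collecting terms: x = 12.
Then 2E = 132 + 5·12 = 192, so E = 96, V = 2E/3 = 64, F = 22 + 12 = 34.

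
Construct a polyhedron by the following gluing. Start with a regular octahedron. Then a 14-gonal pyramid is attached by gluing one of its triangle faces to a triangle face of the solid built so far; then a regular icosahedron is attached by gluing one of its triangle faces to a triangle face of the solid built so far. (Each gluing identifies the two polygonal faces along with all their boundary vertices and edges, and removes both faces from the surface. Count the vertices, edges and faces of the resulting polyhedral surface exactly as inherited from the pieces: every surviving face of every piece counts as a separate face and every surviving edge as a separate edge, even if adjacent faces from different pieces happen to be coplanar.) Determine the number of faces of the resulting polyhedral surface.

A regular octahedron: V=6, E=12, F=8.
Attach a 14-gonal pyramid (V=15, E=28, F=15) along a 3-gon: merge 3 vertices and 3 edges, delete both glued faces → V=18, E=37, F=21.
Attach a regular icosahedron (V=12, E=30, F=20) along a 3-gon: merge 3 vertices and 3 edges, delete both glued faces → V=27, E=64, F=39.
Check: V − E + F = 27 − 64 + 39 = 2.

39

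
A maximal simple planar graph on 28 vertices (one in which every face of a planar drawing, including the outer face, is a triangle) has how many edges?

In a plane triangulation 3F = 2E and V − E + F = 2, so E = 3V − 6 = 3·28 − 6 = 78.

78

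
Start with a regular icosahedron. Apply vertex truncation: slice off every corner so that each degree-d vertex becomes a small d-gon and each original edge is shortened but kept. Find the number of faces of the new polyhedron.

The base solid has V = 12, E = 30, F = 20.
Truncation replaces each original edge-end by a new vertex, so V′ = 2E = 60.
Each original edge survives, and each old vertex of degree d contributes d new edges; summing degrees gives Σd = 2E, so E′ = E + 2E = 3E = 90.
Each original face survives and each original vertex becomes one new face: F′ = F + V = 32.

32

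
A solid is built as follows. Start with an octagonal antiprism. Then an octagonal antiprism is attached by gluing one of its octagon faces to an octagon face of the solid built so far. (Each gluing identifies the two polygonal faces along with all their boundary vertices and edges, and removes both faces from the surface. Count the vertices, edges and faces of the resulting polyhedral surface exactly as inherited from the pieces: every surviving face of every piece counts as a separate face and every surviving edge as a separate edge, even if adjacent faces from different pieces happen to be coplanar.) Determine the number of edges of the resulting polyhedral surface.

56

An octagonal antiprism: V=16, E=32, F=18.
Attach an octagonal antiprism (V=16, E=32, F=18) along an 8-gon: merge 8 vertices and 8 edges, delete both glued faces → V=24, E=56, F=34.
Check: V − E + F = 24 − 56 + 34 = 2.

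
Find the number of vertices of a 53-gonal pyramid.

54

A pyramid on an n-gon base has one n-gon and n triangles: V = 53 + 1 = 54, E = 2·53 = 106, F = 53 + 1 = 54.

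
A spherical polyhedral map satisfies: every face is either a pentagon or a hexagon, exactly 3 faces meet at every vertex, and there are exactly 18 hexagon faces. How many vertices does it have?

Let x be the number of pentagons; then F = 18 + x.
Edge–face incidences: 2E = 6·18 + 5·x = 108 + 5x.
Every vertex has degree 3, so 3V = 2E.
Euler: V − E + F = 2 ⇒ (2E)/3 − E + (18 + x) = 2.
Multiply by 6: 2·(2E) − 3·(2E) + 6·(18 + x) = 12, i.e. 108 + 6x − (108 + 5x) = 12.
Collecting terms: x = 12.
Then 2E = 108 + 5·12 = 168, so E = 84, V = 2E/3 = 56, F = 18 + 12 = 30.

56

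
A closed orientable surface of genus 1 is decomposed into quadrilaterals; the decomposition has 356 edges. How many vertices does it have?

χ = 2 − 2·1 = 0, and every face is a square so 4F = 2E.
F = 2E/4 = 178. Then V = 0 + E − F = 0 + 356 − 178 = 178.

178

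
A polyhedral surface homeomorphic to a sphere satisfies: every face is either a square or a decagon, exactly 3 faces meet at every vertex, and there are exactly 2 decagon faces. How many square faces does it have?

10

Let x be the number of squares; then F = 2 + x.
Edge–face incidences: 2E = 10·2 + 4·x = 20 + 4x.
Every vertex has degree 3, so 3V = 2E.
Euler: V − E + F = 2 ⇒ (2E)/3 − E + (2 + x) = 2.
Multiply by 6: 2·(2E) − 3·(2E) + 6·(2 + x) = 12, i.e. 12 + 6x − (20 + 4x) = 12.
Collecting terms: 2x − 8 = 12, so 2x = 20, so x = 10.
Then 2E = 20 + 4·10 = 60, so E = 30, V = 2E/3 = 20, F = 2 + 10 = 12.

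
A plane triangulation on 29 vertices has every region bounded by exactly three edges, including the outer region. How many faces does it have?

In a plane triangulation 3F = 2E and V − E + F = 2, so F = 2V − 4 = 2·29 − 4 = 54.

54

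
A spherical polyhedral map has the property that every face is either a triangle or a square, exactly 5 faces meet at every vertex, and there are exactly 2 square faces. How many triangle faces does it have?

24

Let x be the number of triangles; then F = 2 + x.
Edge–face incidences: 2E = 4·2 + 3·x = 8 + 3x.
Every vertex has degree 5, so 5V = 2E.
Euler: V − E + F = 2 ⇒ (2E)/5 − E + (2 + x) = 2.
Multiply by 10: 2·(2E) − 5·(2E) + 10·(2 + x) = 20, i.e. 20 + 10x − 3·(8 + 3x) = 20.
Collecting terms: x − 4 = 20, so x = 24.
Then 2E = 8 + 3·24 = 80, so E = 40, V = 2E/5 = 16, F = 2 + 24 = 26.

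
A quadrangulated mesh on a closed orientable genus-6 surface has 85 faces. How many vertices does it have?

75

χ = 2 − 2·6 = -10, and every face is a square so 4F = 2E.
E = 4·85/2 = 170. Then V = -10 + E − F = -10 + 170 − 85 = 75.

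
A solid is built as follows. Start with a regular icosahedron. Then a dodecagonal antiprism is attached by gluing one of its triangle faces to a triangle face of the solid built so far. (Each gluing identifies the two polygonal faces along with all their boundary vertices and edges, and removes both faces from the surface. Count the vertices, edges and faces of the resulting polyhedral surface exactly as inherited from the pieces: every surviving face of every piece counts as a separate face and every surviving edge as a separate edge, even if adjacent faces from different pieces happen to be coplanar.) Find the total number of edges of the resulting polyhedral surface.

75

A regular icosahedron: V=12, E=30, F=20.
Attach a dodecagonal antiprism (V=24, E=48, F=26) along a 3-gon: merge 3 vertices and 3 edges, delete both glued faces → V=33, E=75, F=44.
Check: V − E + F = 33 − 75 + 44 = 2.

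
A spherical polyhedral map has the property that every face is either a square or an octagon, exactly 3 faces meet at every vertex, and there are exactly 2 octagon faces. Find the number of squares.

8

Let x be the number of squares; then F = 2 + x.
Edge–face incidences: 2E = 8·2 + 4·x = 16 + 4x.
Every vertex has degree 3, so 3V = 2E.
Euler: V − E + F = 2 ⇒ (2E)/3 − E + (2 + x) = 2.
Multiply by 6: 2·(2E) − 3·(2E) + 6·(2 + x) = 12, i.e. 12 + 6x − (16 + 4x) = 12.
Collecting terms: 2x − 4 = 12, so 2x = 16, so x = 8.
Then 2E = 16 + 4·8 = 48, so E = 24, V = 2E/3 = 16, F = 2 + 8 = 10.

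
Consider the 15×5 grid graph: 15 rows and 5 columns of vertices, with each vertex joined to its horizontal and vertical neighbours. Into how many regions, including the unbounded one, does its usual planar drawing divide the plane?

57

The grid has V = 15·5 = 75 vertices and E = 15·4 + 5·14 = 130 edges.
F = 2 − V + E = 2 − 75 + 130 = 57.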